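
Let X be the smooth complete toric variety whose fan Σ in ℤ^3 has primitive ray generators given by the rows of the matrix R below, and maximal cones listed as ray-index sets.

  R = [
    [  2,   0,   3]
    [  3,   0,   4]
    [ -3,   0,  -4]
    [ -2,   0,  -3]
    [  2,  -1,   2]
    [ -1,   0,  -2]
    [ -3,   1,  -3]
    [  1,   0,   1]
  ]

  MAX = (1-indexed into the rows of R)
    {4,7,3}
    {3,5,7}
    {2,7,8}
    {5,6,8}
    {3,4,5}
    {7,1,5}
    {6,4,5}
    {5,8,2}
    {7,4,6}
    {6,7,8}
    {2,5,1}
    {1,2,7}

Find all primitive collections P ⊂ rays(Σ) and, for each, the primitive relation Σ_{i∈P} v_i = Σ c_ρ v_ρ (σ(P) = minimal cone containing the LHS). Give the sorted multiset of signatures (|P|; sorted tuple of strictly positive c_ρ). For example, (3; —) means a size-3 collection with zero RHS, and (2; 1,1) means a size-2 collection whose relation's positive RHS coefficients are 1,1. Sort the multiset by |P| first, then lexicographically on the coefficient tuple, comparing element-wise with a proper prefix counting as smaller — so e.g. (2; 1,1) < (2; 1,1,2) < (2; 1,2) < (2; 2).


14 collections generate NE(X_Σ); each relation:

  P = {1,4}:  v_{1} + v_{4} = 0  so sig = (2; —)
  P = {2,3}:  v_{2} + v_{3} = 0  so sig = (2; —)
  P = {1,6}:  v_{1} + v_{6} = v_{8}  so sig = (2; 1)
  P = {1,8}:  v_{1} + v_{8} = v_{2}  so sig = (2; 1)
  P = {2,4}:  v_{2} + v_{4} = v_{8}  so sig = (2; 1)
  P = {3,8}:  v_{3} + v_{8} = v_{4}  so sig = (2; 1)
  P = {4,8}:  v_{4} + v_{8} = v_{6}  so sig = (2; 1)
  P = {1,3}:  v_{1} + v_{3} = v_{5} + v_{7}  so sig = (2; 1,1)
  P = {2,6}:  v_{2} + v_{6} = 2·v_{8}  so sig = (2; 2)
  P = {3,6}:  v_{3} + v_{6} = 2·v_{4}  so sig = (2; 2)
  P = {5,7,8}:  v_{5} + v_{7} + v_{8} = 0  so sig = (3; —)
  P = {2,5,7}:  v_{2} + v_{5} + v_{7} = v_{1}  so sig = (3; 1)
  P = {4,5,7}:  v_{4} + v_{5} + v_{7} = v_{3}  so sig = (3; 1)
  P = {5,6,7}:  v_{5} + v_{6} + v_{7} = v_{4}  so sig = (3; 1)

Hence PRS(X_Σ) =
{ (2; —) ×2,  (2; 1) ×5,  (2; 1,1),  (2; 2) ×2,  (3; —),  (3; 1) ×3 }


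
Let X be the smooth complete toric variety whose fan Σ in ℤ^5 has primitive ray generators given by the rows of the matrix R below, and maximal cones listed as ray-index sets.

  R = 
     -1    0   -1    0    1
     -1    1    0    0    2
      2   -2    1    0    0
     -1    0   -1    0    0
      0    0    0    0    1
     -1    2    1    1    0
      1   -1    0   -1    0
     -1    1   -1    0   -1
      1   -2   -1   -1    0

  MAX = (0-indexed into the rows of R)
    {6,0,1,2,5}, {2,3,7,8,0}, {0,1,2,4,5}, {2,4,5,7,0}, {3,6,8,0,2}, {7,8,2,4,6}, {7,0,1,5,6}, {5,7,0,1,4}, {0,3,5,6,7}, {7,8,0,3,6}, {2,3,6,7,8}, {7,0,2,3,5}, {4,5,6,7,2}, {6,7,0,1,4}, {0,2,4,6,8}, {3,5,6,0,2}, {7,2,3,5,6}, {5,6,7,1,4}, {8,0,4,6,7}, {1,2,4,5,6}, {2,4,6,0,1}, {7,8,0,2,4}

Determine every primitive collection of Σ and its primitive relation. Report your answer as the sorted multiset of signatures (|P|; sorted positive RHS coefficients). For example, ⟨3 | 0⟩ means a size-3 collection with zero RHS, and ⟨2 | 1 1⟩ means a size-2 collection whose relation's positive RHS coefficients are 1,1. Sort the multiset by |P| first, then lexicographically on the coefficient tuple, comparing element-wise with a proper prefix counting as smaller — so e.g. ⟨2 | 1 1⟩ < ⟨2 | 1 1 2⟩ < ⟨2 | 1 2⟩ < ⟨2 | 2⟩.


The 7 primitive collections of Σ (r=9, n=5):

  {5,8}:  v_{5} + v_{8} = 0 ; sig = ⟨2 | 0⟩
  {3,4}:  v_{3} + v_{4} = v_{0} ; sig = ⟨2 | 1⟩
  {1,8}:  v_{1} + v_{8} = v_{0} + v_{4} + v_{6} ; sig = ⟨2 | 1 1 1⟩
  {1,3}:  v_{1} + v_{3} = 2·v_{0} + v_{5} + v_{6} ; sig = ⟨2 | 1 1 2⟩
  {1,2,7}:  v_{1} + v_{2} + v_{7} = v_{4} ; sig = ⟨3 | 1⟩
  {0,2,6,7}:  v_{0} + v_{2} + v_{6} + v_{7} = v_{8} ; sig = ⟨4 | 1⟩
  {0,4,5,6}:  v_{0} + v_{4} + v_{5} + v_{6} = v_{1} ; sig = ⟨4 | 1⟩

Sorted signature multiset PRS(X):
[⟨2 | 0⟩, ⟨2 | 1⟩, ⟨2 | 1 1 1⟩, ⟨2 | 1 1 2⟩, ⟨3 | 1⟩, ⟨4 | 1⟩, ⟨4 | 1⟩]


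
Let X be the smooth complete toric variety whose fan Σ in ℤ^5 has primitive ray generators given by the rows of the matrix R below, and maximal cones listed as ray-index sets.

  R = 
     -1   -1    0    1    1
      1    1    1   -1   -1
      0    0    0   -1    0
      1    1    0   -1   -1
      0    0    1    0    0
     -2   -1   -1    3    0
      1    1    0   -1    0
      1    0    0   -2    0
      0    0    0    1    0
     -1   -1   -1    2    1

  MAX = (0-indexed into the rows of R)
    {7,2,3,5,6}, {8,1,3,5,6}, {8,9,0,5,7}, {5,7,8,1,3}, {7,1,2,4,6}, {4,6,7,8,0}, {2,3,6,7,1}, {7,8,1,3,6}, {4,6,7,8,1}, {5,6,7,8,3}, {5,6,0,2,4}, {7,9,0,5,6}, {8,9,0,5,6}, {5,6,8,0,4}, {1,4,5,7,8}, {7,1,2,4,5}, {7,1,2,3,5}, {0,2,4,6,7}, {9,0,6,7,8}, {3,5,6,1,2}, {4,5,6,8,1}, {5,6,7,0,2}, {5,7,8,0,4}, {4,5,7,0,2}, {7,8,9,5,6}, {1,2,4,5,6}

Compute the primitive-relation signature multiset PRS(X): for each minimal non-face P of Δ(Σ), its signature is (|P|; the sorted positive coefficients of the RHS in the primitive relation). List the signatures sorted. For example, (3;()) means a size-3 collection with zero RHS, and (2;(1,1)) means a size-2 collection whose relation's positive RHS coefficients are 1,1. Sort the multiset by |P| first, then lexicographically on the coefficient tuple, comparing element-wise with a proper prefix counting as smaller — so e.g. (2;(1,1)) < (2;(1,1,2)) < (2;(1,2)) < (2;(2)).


11 collections generate NE(X_Σ); each relation:

  P={0,3}:  v_{0} + v_{3} = 0  so sig = (2;())
  P={2,8}:  v_{2} + v_{8} = 0  so sig = (2;())
  P={0,1}:  v_{0} + v_{1} = v_{4}  so sig = (2;(1))
  P={1,9}:  v_{1} + v_{9} = v_{8}  so sig = (2;(1))
  P={3,4}:  v_{3} + v_{4} = v_{1}  so sig = (2;(1))
  P={4,9}:  v_{4} + v_{9} = v_{0} + v_{8}  so sig = (2;(1,1))
  P={2,9}:  v_{2} + v_{9} = v_{0} + v_{5} + v_{6} + v_{7}  so sig = (2;(1,1,1,1))
  P={3,9}:  v_{3} + v_{9} = v_{5} + v_{6} + v_{7} + v_{8}  so sig = (2;(1,1,1,1))
  P={4,5,6,7}:  v_{4} + v_{5} + v_{6} + v_{7} = 0  so sig = (4;())
  P={1,5,6,7}:  v_{1} + v_{5} + v_{6} + v_{7} = v_{3}  so sig = (4;(1))
  P={0,5,6,7,8}:  v_{0} + v_{5} + v_{6} + v_{7} + v_{8} = v_{9}  so sig = (5;(1))

Sorted signature multiset PRS(X):
    |P|=2: 8 collections, coeffs (), (), (1), (1), (1), (1,1), (1,1,1,1), (1,1,1,1)
    |P|=4: 2 collections, coeffs (), (1)
    |P|=5: 1 collection, coeffs (1)


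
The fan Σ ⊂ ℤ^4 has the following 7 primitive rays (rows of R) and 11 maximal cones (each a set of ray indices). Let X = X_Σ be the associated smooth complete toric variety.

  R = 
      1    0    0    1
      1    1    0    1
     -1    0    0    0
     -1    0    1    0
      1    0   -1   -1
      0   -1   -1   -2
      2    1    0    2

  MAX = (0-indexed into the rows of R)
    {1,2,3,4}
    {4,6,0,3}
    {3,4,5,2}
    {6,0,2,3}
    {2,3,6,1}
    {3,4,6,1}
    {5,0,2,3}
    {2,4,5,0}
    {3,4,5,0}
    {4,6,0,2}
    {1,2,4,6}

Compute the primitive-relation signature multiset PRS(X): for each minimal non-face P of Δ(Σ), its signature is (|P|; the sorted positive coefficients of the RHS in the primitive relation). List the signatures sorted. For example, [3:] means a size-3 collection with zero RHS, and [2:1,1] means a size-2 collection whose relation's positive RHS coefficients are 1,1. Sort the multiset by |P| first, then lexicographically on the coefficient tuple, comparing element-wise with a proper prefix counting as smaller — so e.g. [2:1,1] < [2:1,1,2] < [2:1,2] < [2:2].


The 5 primitive collections of Σ (r=7, n=4):

  P = {0,1}:  v_{0} + v_{1} = v_{6} — sig = [2:1]
  P = {1,5}:  v_{1} + v_{5} = v_{4} — sig = [2:1]
  P = {5,6}:  v_{5} + v_{6} = v_{0} + v_{4} — sig = [2:1,1]
  P = {0,2,3,4}:  v_{0} + v_{2} + v_{3} + v_{4} = 0 — sig = [4:]
  P = {2,3,4,6}:  v_{2} + v_{3} + v_{4} + v_{6} = v_{1} — sig = [4:1]

Sorted signature multiset PRS(X):
{ [2:1] ×2,  [2:1,1],  [4:],  [4:1] }


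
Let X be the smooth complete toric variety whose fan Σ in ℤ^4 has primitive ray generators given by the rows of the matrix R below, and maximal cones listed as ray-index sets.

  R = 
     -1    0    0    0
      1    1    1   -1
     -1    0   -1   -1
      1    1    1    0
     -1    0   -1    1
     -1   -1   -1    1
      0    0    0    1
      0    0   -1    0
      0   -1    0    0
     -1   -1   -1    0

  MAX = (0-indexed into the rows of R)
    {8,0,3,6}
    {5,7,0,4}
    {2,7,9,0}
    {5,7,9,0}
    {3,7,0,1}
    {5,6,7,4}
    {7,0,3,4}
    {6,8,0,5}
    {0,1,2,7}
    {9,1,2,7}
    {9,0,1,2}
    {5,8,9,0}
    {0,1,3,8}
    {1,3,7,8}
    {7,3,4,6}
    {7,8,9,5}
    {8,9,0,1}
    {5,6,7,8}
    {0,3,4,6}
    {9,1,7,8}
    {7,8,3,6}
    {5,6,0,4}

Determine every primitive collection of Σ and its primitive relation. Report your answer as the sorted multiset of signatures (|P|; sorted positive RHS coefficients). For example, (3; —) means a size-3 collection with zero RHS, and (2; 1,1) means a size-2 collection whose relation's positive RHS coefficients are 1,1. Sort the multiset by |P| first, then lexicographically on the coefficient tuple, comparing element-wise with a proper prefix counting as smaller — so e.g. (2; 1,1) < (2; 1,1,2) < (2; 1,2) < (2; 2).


16 minimal non-faces of Δ(Σ) (on 10 rays):

  {1,5}:  v_{1} + v_{5} = 0 — sig = (2; —)
  {3,9}:  v_{3} + v_{9} = 0 — sig = (2; —)
  {1,6}:  v_{1} + v_{6} = v_{3} — sig = (2; 1)
  {3,5}:  v_{3} + v_{5} = v_{6} — sig = (2; 1)
  {4,8}:  v_{4} + v_{8} = v_{5} — sig = (2; 1)
  {6,9}:  v_{6} + v_{9} = v_{5} — sig = (2; 1)
  {2,6}:  v_{2} + v_{6} = v_{0} + v_{7} — sig = (2; 1,1)
  {1,4}:  v_{1} + v_{4} = v_{0} + v_{3} + v_{7} — sig = (2; 1,1,1)
  {2,3}:  v_{2} + v_{3} = v_{0} + v_{1} + v_{7} — sig = (2; 1,1,1)
  {2,5}:  v_{2} + v_{5} = v_{0} + v_{7} + v_{9} — sig = (2; 1,1,1)
  {4,9}:  v_{4} + v_{9} = v_{0} + v_{5} + v_{7} — sig = (2; 1,1,1)
  {2,8}:  v_{2} + v_{8} = v_{1} + 2·v_{9} — sig = (2; 1,2)
  {2,4}:  v_{2} + v_{4} = 2·v_{0} + 2·v_{7} — sig = (2; 2,2)
  {0,6,7}:  v_{0} + v_{6} + v_{7} = v_{4} — sig = (3; 1)
  {0,7,8}:  v_{0} + v_{7} + v_{8} = v_{9} — sig = (3; 1)
  {0,1,7,9}:  v_{0} + v_{1} + v_{7} + v_{9} = v_{2} — sig = (4; 1)

Signatures (|P|; sorted positive RHS coefficients), sorted:
[(2; —), (2; —), (2; 1), (2; 1), (2; 1), (2; 1), (2; 1,1), (2; 1,1,1), (2; 1,1,1), (2; 1,1,1), (2; 1,1,1), (2; 1,2), (2; 2,2), (3; 1), (3; 1), (4; 1)]


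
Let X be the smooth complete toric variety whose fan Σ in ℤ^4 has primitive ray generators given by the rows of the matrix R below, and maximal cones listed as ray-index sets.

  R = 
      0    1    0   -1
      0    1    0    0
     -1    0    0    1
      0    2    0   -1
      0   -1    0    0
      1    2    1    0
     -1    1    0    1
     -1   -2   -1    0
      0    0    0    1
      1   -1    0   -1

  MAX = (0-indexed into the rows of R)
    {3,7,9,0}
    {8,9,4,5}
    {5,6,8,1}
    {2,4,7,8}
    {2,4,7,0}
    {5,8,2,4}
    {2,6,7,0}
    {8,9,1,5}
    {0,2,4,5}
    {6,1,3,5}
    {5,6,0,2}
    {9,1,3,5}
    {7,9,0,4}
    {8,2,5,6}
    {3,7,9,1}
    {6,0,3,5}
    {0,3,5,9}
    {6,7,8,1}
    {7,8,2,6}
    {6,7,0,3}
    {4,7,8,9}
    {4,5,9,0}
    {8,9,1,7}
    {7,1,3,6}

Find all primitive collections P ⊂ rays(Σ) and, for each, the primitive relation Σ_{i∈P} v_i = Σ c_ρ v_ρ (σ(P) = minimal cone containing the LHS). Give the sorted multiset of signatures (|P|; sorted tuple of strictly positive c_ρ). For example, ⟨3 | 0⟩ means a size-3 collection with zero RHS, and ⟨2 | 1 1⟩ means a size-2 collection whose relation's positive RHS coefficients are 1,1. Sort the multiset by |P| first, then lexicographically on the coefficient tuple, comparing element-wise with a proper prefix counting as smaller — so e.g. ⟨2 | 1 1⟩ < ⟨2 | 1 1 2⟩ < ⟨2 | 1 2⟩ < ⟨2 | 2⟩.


Δ(Σ) — 10 vertices, 11 min non-faces:

  P={1,4}:  v_{1} + v_{4} = 0  →  sig = ⟨2 | 0⟩
  P={5,7}:  v_{5} + v_{7} = 0  →  sig = ⟨2 | 0⟩
  P={6,9}:  v_{6} + v_{9} = 0  →  sig = ⟨2 | 0⟩
  P={0,1}:  v_{0} + v_{1} = v_{3}  →  sig = ⟨2 | 1⟩
  P={0,8}:  v_{0} + v_{8} = v_{1}  →  sig = ⟨2 | 1⟩
  P={1,2}:  v_{1} + v_{2} = v_{6}  →  sig = ⟨2 | 1⟩
  P={2,9}:  v_{2} + v_{9} = v_{4}  →  sig = ⟨2 | 1⟩
  P={3,4}:  v_{3} + v_{4} = v_{0}  →  sig = ⟨2 | 1⟩
  P={4,6}:  v_{4} + v_{6} = v_{2}  →  sig = ⟨2 | 1⟩
  P={2,3}:  v_{2} + v_{3} = v_{0} + v_{6}  →  sig = ⟨2 | 1 1⟩
  P={3,8}:  v_{3} + v_{8} = 2·v_{1}  →  sig = ⟨2 | 2⟩

so the primitive-relation signature multiset is
    ⟨2 | 0⟩
    ⟨2 | 0⟩
    ⟨2 | 0⟩
    ⟨2 | 1⟩
    ⟨2 | 1⟩
    ⟨2 | 1⟩
    ⟨2 | 1⟩
    ⟨2 | 1⟩
    ⟨2 | 1⟩
    ⟨2 | 1 1⟩
    ⟨2 | 2⟩


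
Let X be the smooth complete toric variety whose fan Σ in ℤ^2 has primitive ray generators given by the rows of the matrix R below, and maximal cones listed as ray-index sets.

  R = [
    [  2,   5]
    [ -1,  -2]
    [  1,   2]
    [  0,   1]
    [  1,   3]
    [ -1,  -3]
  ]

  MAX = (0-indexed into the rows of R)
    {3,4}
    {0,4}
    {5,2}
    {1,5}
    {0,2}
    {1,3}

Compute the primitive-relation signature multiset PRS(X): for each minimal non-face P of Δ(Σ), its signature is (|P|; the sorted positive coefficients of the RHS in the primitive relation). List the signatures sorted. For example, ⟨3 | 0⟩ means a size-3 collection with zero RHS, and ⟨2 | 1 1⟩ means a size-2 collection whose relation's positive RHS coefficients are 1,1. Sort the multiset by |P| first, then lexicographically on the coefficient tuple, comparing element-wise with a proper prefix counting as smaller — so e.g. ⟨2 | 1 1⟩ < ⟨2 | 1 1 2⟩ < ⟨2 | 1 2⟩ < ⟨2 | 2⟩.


Primitive collections (9):

  • {1,2}:  v_{1} + v_{2} = 0  ⟹  sig = ⟨2 | 0⟩
  • {4,5}:  v_{4} + v_{5} = 0  ⟹  sig = ⟨2 | 0⟩
  • {0,1}:  v_{0} + v_{1} = v_{4}  ⟹  sig = ⟨2 | 1⟩
  • {0,5}:  v_{0} + v_{5} = v_{2}  ⟹  sig = ⟨2 | 1⟩
  • {1,4}:  v_{1} + v_{4} = v_{3}  ⟹  sig = ⟨2 | 1⟩
  • {2,3}:  v_{2} + v_{3} = v_{4}  ⟹  sig = ⟨2 | 1⟩
  • {2,4}:  v_{2} + v_{4} = v_{0}  ⟹  sig = ⟨2 | 1⟩
  • {3,5}:  v_{3} + v_{5} = v_{1}  ⟹  sig = ⟨2 | 1⟩
  • {0,3}:  v_{0} + v_{3} = 2·v_{4}  ⟹  sig = ⟨2 | 2⟩

Signatures (|P|; sorted positive RHS coefficients), sorted:
    |P|=2: 9 collections, coeffs (), (), (1), (1), (1), (1), (1), (1), (2)


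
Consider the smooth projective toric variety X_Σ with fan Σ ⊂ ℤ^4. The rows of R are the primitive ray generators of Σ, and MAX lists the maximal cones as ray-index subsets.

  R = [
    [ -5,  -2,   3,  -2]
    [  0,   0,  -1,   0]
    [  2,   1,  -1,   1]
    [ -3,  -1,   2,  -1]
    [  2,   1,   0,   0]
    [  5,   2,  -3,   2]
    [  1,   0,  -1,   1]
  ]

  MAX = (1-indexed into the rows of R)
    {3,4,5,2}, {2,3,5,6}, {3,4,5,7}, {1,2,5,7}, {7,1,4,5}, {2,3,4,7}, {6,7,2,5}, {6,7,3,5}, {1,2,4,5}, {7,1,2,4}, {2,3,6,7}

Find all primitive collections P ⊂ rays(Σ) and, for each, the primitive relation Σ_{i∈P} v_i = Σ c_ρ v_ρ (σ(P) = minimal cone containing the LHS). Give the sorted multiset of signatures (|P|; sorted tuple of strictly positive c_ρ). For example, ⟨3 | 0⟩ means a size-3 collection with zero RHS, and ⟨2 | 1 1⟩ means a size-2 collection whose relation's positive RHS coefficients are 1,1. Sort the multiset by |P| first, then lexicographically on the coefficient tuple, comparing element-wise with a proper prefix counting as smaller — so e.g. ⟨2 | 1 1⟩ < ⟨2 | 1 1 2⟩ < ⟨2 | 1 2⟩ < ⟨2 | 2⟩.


Primitive collections (5):

  {1,6}:  v_{1} + v_{6} = 0  so sig = ⟨2 | 0⟩
  {1,3}:  v_{1} + v_{3} = v_{4}  so sig = ⟨2 | 1⟩
  {4,6}:  v_{4} + v_{6} = v_{3}  so sig = ⟨2 | 1⟩
  {2,4,5,7}:  v_{2} + v_{4} + v_{5} + v_{7} = 0  so sig = ⟨4 | 0⟩
  {2,3,5,7}:  v_{2} + v_{3} + v_{5} + v_{7} = v_{6}  so sig = ⟨4 | 1⟩

Hence PRS(X_Σ) =
[⟨2 | 0⟩, ⟨2 | 1⟩, ⟨2 | 1⟩, ⟨4 | 0⟩, ⟨4 | 1⟩]


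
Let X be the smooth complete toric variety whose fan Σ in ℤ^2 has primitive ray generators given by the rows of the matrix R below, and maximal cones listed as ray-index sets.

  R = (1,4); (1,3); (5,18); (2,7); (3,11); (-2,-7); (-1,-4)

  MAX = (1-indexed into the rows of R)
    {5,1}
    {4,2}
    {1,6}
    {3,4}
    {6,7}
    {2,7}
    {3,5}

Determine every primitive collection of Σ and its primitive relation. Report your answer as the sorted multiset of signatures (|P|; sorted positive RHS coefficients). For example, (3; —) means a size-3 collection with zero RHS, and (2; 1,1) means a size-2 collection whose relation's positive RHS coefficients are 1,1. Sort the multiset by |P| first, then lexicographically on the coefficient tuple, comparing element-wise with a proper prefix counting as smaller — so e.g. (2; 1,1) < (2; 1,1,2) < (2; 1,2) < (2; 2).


The 14 primitive collections of Σ (r=7, n=2):

  {1,7}:  v_{1} + v_{7} = 0  →  sig = (2; —)
  {4,6}:  v_{4} + v_{6} = 0  →  sig = (2; —)
  {1,2}:  v_{1} + v_{2} = v_{4}  →  sig = (2; 1)
  {1,4}:  v_{1} + v_{4} = v_{5}  →  sig = (2; 1)
  {2,6}:  v_{2} + v_{6} = v_{7}  →  sig = (2; 1)
  {3,6}:  v_{3} + v_{6} = v_{5}  →  sig = (2; 1)
  {4,5}:  v_{4} + v_{5} = v_{3}  →  sig = (2; 1)
  {4,7}:  v_{4} + v_{7} = v_{2}  →  sig = (2; 1)
  {5,6}:  v_{5} + v_{6} = v_{1}  →  sig = (2; 1)
  {5,7}:  v_{5} + v_{7} = v_{4}  →  sig = (2; 1)
  {1,3}:  v_{1} + v_{3} = 2·v_{5}  →  sig = (2; 2)
  {2,5}:  v_{2} + v_{5} = 2·v_{4}  →  sig = (2; 2)
  {3,7}:  v_{3} + v_{7} = 2·v_{4}  →  sig = (2; 2)
  {2,3}:  v_{2} + v_{3} = 3·v_{4}  →  sig = (2; 3)

so the primitive-relation signature multiset is
[(2; —), (2; —), (2; 1), (2; 1), (2; 1), (2; 1), (2; 1), (2; 1), (2; 1), (2; 1), (2; 2), (2; 2), (2; 2), (2; 3)]


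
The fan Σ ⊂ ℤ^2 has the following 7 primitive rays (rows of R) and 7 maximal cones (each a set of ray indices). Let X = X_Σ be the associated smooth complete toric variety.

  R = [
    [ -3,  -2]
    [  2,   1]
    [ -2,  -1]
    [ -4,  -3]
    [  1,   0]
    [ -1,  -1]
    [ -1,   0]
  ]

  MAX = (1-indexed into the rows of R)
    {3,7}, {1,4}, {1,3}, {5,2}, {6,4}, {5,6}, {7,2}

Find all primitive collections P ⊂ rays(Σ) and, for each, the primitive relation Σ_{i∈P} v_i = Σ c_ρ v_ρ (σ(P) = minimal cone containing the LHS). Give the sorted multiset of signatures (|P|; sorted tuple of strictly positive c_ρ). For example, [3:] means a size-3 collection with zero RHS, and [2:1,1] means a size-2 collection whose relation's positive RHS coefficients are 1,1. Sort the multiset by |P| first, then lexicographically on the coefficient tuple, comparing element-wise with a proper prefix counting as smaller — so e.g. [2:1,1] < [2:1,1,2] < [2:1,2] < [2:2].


|primitive collections| = 14. Relations:

  P={2,3}:  v_{2} + v_{3} = 0  ⇒ sig = [2:]
  P={5,7}:  v_{5} + v_{7} = 0  ⇒ sig = [2:]
  P={1,2}:  v_{1} + v_{2} = v_{6}  ⇒ sig = [2:1]
  P={1,6}:  v_{1} + v_{6} = v_{4}  ⇒ sig = [2:1]
  P={2,6}:  v_{2} + v_{6} = v_{5}  ⇒ sig = [2:1]
  P={3,5}:  v_{3} + v_{5} = v_{6}  ⇒ sig = [2:1]
  P={3,6}:  v_{3} + v_{6} = v_{1}  ⇒ sig = [2:1]
  P={6,7}:  v_{6} + v_{7} = v_{3}  ⇒ sig = [2:1]
  P={4,7}:  v_{4} + v_{7} = v_{1} + v_{3}  ⇒ sig = [2:1,1]
  P={1,5}:  v_{1} + v_{5} = 2·v_{6}  ⇒ sig = [2:2]
  P={1,7}:  v_{1} + v_{7} = 2·v_{3}  ⇒ sig = [2:2]
  P={2,4}:  v_{2} + v_{4} = 2·v_{6}  ⇒ sig = [2:2]
  P={3,4}:  v_{3} + v_{4} = 2·v_{1}  ⇒ sig = [2:2]
  P={4,5}:  v_{4} + v_{5} = 3·v_{6}  ⇒ sig = [2:3]

so the primitive-relation signature multiset is
    [2:]
    [2:]
    [2:1]
    [2:1]
    [2:1]
    [2:1]
    [2:1]
    [2:1]
    [2:1,1]
    [2:2]
    [2:2]
    [2:2]
    [2:2]
    [2:3]


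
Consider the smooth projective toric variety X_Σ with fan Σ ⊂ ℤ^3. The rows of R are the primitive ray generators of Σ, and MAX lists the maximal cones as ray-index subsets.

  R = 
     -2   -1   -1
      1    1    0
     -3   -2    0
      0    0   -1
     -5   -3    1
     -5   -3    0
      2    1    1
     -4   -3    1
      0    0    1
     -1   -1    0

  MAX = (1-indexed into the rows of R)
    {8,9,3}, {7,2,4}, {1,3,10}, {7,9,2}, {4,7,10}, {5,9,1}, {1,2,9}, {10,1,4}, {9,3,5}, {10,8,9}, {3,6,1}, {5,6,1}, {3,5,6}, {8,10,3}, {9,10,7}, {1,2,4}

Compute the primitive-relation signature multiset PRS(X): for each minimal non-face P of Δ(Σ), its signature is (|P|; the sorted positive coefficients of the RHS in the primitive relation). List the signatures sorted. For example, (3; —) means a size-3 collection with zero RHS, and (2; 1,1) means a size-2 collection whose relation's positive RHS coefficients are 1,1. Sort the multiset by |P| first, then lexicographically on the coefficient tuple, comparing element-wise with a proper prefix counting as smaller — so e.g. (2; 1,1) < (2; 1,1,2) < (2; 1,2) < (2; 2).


Primitive collections (25):

  {1,7}:  v_{1} + v_{7} = 0  ⟹  sig = (2; —)
  {2,10}:  v_{2} + v_{10} = 0  ⟹  sig = (2; —)
  {4,9}:  v_{4} + v_{9} = 0  ⟹  sig = (2; —)
  {4,5}:  v_{4} + v_{5} = v_{6}  ⟹  sig = (2; 1)
  {6,9}:  v_{6} + v_{9} = v_{5}  ⟹  sig = (2; 1)
  {2,3}:  v_{2} + v_{3} = v_{1} + v_{9}  ⟹  sig = (2; 1,1)
  {2,8}:  v_{2} + v_{8} = v_{3} + v_{9}  ⟹  sig = (2; 1,1)
  {3,4}:  v_{3} + v_{4} = v_{1} + v_{10}  ⟹  sig = (2; 1,1)
  {3,7}:  v_{3} + v_{7} = v_{9} + v_{10}  ⟹  sig = (2; 1,1)
  {4,6}:  v_{4} + v_{6} = v_{1} + v_{3}  ⟹  sig = (2; 1,1)
  {4,8}:  v_{4} + v_{8} = v_{3} + v_{10}  ⟹  sig = (2; 1,1)
  {6,7}:  v_{6} + v_{7} = v_{3} + v_{9}  ⟹  sig = (2; 1,1)
  {5,7}:  v_{5} + v_{7} = v_{3} + 2·v_{9}  ⟹  sig = (2; 1,2)
  {5,10}:  v_{5} + v_{10} = 2·v_{3} + v_{9}  ⟹  sig = (2; 1,2)
  {6,8}:  v_{6} + v_{8} = 3·v_{3} + v_{9}  ⟹  sig = (2; 1,3)
  {1,8}:  v_{1} + v_{8} = 2·v_{3}  ⟹  sig = (2; 2)
  {6,10}:  v_{6} + v_{10} = 2·v_{3}  ⟹  sig = (2; 2)
  {2,6}:  v_{2} + v_{6} = 2·v_{1} + 2·v_{9}  ⟹  sig = (2; 2,2)
  {7,8}:  v_{7} + v_{8} = 2·v_{9} + 2·v_{10}  ⟹  sig = (2; 2,2)
  {2,5}:  v_{2} + v_{5} = 2·v_{1} + 3·v_{9}  ⟹  sig = (2; 2,3)
  {5,8}:  v_{5} + v_{8} = 3·v_{3} + 2·v_{9}  ⟹  sig = (2; 2,3)
  {1,3,9}:  v_{1} + v_{3} + v_{9} = v_{6}  ⟹  sig = (3; 1)
  {1,9,10}:  v_{1} + v_{9} + v_{10} = v_{3}  ⟹  sig = (3; 1)
  {3,9,10}:  v_{3} + v_{9} + v_{10} = v_{8}  ⟹  sig = (3; 1)
  {1,3,5}:  v_{1} + v_{3} + v_{5} = 2·v_{6}  ⟹  sig = (3; 2)

Signatures (|P|; sorted positive RHS coefficients), sorted:
{ (2; —) ×3,  (2; 1) ×2,  (2; 1,1) ×7,  (2; 1,2) ×2,  (2; 1,3),  (2; 2) ×2,  (2; 2,2) ×2,  (2; 2,3) ×2,  (3; 1) ×3,  (3; 2) }


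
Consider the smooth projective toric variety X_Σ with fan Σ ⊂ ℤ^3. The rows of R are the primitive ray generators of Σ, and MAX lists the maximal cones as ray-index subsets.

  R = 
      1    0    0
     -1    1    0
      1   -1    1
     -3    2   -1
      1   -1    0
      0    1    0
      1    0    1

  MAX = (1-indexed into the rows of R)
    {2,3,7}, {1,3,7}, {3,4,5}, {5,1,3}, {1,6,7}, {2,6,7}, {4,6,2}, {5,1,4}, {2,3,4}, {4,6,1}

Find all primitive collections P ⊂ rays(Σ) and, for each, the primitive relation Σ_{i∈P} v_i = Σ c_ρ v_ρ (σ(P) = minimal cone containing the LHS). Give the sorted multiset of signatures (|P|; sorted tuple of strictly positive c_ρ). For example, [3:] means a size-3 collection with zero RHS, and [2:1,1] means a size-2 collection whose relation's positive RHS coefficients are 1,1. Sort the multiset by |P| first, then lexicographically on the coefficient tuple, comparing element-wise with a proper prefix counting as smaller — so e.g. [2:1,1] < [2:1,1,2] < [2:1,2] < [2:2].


Minimal non-faces — 7 found among 7 rays, 10 max cones:

  P = {2,5}:  v_{2} + v_{5} = 0 ; sig = [2:]
  P = {1,2}:  v_{1} + v_{2} = v_{6} ; sig = [2:1]
  P = {3,6}:  v_{3} + v_{6} = v_{7} ; sig = [2:1]
  P = {5,6}:  v_{5} + v_{6} = v_{1} ; sig = [2:1]
  P = {5,7}:  v_{5} + v_{7} = v_{1} + v_{3} ; sig = [2:1,1]
  P = {4,7}:  v_{4} + v_{7} = 2·v_{2} ; sig = [2:2]
  P = {1,3,4}:  v_{1} + v_{3} + v_{4} = v_{2} ; sig = [3:1]

so the primitive-relation signature multiset is
    |P|=2: 6 collections, coeffs (), (1), (1), (1), (1,1), (2)
    |P|=3: 1 collection, coeffs (1)


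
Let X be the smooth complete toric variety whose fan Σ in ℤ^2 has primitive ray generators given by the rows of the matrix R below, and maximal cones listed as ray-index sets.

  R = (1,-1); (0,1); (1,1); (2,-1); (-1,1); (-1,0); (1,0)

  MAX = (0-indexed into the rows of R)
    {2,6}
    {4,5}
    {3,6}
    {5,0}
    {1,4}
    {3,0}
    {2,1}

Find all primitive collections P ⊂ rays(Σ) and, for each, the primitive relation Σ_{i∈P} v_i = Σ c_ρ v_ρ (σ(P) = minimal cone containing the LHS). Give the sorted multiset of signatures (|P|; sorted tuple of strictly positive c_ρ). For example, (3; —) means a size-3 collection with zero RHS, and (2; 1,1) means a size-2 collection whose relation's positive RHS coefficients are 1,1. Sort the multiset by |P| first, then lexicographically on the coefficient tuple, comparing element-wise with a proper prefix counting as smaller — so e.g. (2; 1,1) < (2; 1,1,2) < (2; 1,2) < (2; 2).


The 14 primitive collections of Σ (r=7, n=2):

  • {0,4}:  v_{0} + v_{4} = 0  ⟹  sig = (2; —)
  • {5,6}:  v_{5} + v_{6} = 0  ⟹  sig = (2; —)
  • {0,1}:  v_{0} + v_{1} = v_{6}  ⟹  sig = (2; 1)
  • {0,6}:  v_{0} + v_{6} = v_{3}  ⟹  sig = (2; 1)
  • {1,5}:  v_{1} + v_{5} = v_{4}  ⟹  sig = (2; 1)
  • {1,6}:  v_{1} + v_{6} = v_{2}  ⟹  sig = (2; 1)
  • {2,5}:  v_{2} + v_{5} = v_{1}  ⟹  sig = (2; 1)
  • {3,4}:  v_{3} + v_{4} = v_{6}  ⟹  sig = (2; 1)
  • {3,5}:  v_{3} + v_{5} = v_{0}  ⟹  sig = (2; 1)
  • {4,6}:  v_{4} + v_{6} = v_{1}  ⟹  sig = (2; 1)
  • {0,2}:  v_{0} + v_{2} = 2·v_{6}  ⟹  sig = (2; 2)
  • {1,3}:  v_{1} + v_{3} = 2·v_{6}  ⟹  sig = (2; 2)
  • {2,4}:  v_{2} + v_{4} = 2·v_{1}  ⟹  sig = (2; 2)
  • {2,3}:  v_{2} + v_{3} = 3·v_{6}  ⟹  sig = (2; 3)

Sorted signature multiset PRS(X):
    |P|=2: 14 collections, coeffs (), (), (1), (1), (1), (1), (1), (1), (1), (1), (2), (2), (2), (3)


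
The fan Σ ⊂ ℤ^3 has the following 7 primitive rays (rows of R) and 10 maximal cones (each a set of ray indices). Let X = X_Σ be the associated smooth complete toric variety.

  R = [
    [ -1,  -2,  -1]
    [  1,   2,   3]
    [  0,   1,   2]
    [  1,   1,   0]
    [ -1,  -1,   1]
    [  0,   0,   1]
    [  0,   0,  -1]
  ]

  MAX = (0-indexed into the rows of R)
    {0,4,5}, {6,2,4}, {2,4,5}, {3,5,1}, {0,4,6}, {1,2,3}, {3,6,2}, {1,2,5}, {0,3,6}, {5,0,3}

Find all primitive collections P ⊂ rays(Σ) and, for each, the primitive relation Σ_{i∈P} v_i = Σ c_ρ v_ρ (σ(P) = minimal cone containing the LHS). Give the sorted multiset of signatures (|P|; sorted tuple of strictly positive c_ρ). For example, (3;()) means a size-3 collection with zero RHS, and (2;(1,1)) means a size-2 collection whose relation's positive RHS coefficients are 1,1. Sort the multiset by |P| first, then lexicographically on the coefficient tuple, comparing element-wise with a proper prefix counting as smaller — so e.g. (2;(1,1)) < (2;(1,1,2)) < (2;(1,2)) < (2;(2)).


7 collections generate NE(X_Σ); each relation:

  {5,6}:  v_{5} + v_{6} = 0  →  sig = (2;())
  {0,2}:  v_{0} + v_{2} = v_{4}  →  sig = (2;(1))
  {3,4}:  v_{3} + v_{4} = v_{5}  →  sig = (2;(1))
  {1,6}:  v_{1} + v_{6} = v_{2} + v_{3}  →  sig = (2;(1,1))
  {1,4}:  v_{1} + v_{4} = v_{2} + 2·v_{5}  →  sig = (2;(1,2))
  {0,1}:  v_{0} + v_{1} = 2·v_{5}  →  sig = (2;(2))
  {2,3,5}:  v_{2} + v_{3} + v_{5} = v_{1}  →  sig = (3;(1))

Signatures (|P|; sorted positive RHS coefficients), sorted:
{ (2;()),  (2;(1)) ×2,  (2;(1,1)),  (2;(1,2)),  (2;(2)),  (3;(1)) }


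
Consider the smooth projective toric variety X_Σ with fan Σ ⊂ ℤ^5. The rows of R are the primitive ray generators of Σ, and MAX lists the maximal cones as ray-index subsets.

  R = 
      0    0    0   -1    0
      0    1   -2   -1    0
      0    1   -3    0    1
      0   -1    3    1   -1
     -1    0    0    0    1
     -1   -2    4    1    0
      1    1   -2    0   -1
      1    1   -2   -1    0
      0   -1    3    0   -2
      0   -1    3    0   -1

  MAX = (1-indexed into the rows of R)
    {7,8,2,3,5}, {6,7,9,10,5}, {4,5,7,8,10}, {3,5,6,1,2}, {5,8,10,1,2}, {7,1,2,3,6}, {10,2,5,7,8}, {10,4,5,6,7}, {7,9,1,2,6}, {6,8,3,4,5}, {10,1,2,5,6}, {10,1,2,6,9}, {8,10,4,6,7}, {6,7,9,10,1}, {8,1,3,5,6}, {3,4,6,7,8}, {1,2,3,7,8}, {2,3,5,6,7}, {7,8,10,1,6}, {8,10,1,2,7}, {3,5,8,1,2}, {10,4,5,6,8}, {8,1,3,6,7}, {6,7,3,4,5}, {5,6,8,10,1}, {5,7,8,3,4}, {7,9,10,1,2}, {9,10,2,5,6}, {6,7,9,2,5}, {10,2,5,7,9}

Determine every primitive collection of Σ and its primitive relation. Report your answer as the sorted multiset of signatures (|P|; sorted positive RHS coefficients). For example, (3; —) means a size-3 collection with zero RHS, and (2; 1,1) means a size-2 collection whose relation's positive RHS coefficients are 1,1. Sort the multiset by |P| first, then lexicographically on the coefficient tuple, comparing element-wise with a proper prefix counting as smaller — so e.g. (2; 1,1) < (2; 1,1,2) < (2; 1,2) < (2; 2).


Primitive collections (11):

  P = {3,10}:  v_{3} + v_{10} = 0  →  sig = (2; —)
  P = {1,4}:  v_{1} + v_{4} = v_{10}  →  sig = (2; 1)
  P = {2,4}:  v_{2} + v_{4} = v_{5} + v_{7} + v_{10}  →  sig = (2; 1,1,1)
  P = {3,9}:  v_{3} + v_{9} = v_{2} + v_{6} + v_{7}  →  sig = (2; 1,1,1)
  P = {8,9}:  v_{8} + v_{9} = v_{1} + v_{7} + v_{10}  →  sig = (2; 1,1,1)
  P = {4,9}:  v_{4} + v_{9} = v_{5} + v_{6} + 2·v_{7} + 2·v_{10}  →  sig = (2; 1,1,2,2)
  P = {1,5,7}:  v_{1} + v_{5} + v_{7} = v_{2}  →  sig = (3; 1)
  P = {2,6,8}:  v_{2} + v_{6} + v_{8} = v_{1}  →  sig = (3; 1)
  P = {1,5,9}:  v_{1} + v_{5} + v_{9} = 2·v_{2} + v_{6} + v_{10}  →  sig = (3; 1,1,2)
  P = {5,6,7,8}:  v_{5} + v_{6} + v_{7} + v_{8} = 0  →  sig = (4; —)
  P = {2,6,7,10}:  v_{2} + v_{6} + v_{7} + v_{10} = v_{9}  →  sig = (4; 1)

Signatures (|P|; sorted positive RHS coefficients), sorted:
    |P|=2: 6 collections, coeffs (), (1), (1,1,1), (1,1,1), (1,1,1), (1,1,2,2)
    |P|=3: 3 collections, coeffs (1), (1), (1,1,2)
    |P|=4: 2 collections, coeffs (), (1)


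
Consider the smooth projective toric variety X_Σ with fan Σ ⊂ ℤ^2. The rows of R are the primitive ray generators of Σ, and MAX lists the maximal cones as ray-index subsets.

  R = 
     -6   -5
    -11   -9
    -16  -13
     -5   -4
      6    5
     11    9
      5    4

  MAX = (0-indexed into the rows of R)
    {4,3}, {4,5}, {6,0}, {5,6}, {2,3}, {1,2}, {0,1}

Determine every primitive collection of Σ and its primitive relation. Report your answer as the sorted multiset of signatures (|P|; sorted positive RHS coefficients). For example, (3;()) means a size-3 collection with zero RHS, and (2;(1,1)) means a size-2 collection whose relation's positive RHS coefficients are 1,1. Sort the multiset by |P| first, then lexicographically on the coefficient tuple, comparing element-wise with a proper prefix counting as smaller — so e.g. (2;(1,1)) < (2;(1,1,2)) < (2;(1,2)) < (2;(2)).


Δ(Σ) — 7 vertices, 14 min non-faces:

  P={0,4}:  v_{0} + v_{4} = 0 ; sig = (2;())
  P={1,5}:  v_{1} + v_{5} = 0 ; sig = (2;())
  P={3,6}:  v_{3} + v_{6} = 0 ; sig = (2;())
  P={0,3}:  v_{0} + v_{3} = v_{1} ; sig = (2;(1))
  P={0,5}:  v_{0} + v_{5} = v_{6} ; sig = (2;(1))
  P={1,3}:  v_{1} + v_{3} = v_{2} ; sig = (2;(1))
  P={1,4}:  v_{1} + v_{4} = v_{3} ; sig = (2;(1))
  P={1,6}:  v_{1} + v_{6} = v_{0} ; sig = (2;(1))
  P={2,5}:  v_{2} + v_{5} = v_{3} ; sig = (2;(1))
  P={2,6}:  v_{2} + v_{6} = v_{1} ; sig = (2;(1))
  P={3,5}:  v_{3} + v_{5} = v_{4} ; sig = (2;(1))
  P={4,6}:  v_{4} + v_{6} = v_{5} ; sig = (2;(1))
  P={0,2}:  v_{0} + v_{2} = 2·v_{1} ; sig = (2;(2))
  P={2,4}:  v_{2} + v_{4} = 2·v_{3} ; sig = (2;(2))

Hence PRS(X_Σ) =
[(2;()), (2;()), (2;()), (2;(1)), (2;(1)), (2;(1)), (2;(1)), (2;(1)), (2;(1)), (2;(1)), (2;(1)), (2;(1)), (2;(2)), (2;(2))]


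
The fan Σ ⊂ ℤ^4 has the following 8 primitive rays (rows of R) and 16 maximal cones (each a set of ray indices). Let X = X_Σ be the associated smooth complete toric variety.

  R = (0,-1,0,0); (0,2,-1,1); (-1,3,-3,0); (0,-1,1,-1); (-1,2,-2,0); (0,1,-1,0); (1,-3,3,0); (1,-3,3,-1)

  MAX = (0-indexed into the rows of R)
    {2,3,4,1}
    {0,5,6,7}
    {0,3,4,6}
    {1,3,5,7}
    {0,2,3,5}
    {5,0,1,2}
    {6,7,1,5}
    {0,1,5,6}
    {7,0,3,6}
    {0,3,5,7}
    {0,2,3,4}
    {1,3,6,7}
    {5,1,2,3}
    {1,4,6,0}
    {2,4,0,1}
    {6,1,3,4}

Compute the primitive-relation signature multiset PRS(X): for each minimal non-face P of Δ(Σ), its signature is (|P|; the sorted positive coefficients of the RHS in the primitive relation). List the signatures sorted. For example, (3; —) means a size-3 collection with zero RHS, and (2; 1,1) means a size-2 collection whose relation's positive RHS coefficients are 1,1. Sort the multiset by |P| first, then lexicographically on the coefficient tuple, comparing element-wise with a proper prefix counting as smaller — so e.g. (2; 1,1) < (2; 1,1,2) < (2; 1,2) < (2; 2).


7 minimal non-faces of Δ(Σ) (on 8 rays):

  • {2,6}:  v_{2} + v_{6} = 0 ; sig = (2; —)
  • {4,5}:  v_{4} + v_{5} = v_{2} ; sig = (2; 1)
  • {4,7}:  v_{4} + v_{7} = v_{3} ; sig = (2; 1)
  • {2,7}:  v_{2} + v_{7} = v_{3} + v_{5} ; sig = (2; 1,1)
  • {0,1,3}:  v_{0} + v_{1} + v_{3} = 0 ; sig = (3; —)
  • {3,5,6}:  v_{3} + v_{5} + v_{6} = v_{7} ; sig = (3; 1)
  • {0,1,7}:  v_{0} + v_{1} + v_{7} = v_{5} + v_{6} ; sig = (3; 1,1)

Signatures (|P|; sorted positive RHS coefficients), sorted:
    |P|=2: 4 collections, coeffs (), (1), (1), (1,1)
    |P|=3: 3 collections, coeffs (), (1), (1,1)


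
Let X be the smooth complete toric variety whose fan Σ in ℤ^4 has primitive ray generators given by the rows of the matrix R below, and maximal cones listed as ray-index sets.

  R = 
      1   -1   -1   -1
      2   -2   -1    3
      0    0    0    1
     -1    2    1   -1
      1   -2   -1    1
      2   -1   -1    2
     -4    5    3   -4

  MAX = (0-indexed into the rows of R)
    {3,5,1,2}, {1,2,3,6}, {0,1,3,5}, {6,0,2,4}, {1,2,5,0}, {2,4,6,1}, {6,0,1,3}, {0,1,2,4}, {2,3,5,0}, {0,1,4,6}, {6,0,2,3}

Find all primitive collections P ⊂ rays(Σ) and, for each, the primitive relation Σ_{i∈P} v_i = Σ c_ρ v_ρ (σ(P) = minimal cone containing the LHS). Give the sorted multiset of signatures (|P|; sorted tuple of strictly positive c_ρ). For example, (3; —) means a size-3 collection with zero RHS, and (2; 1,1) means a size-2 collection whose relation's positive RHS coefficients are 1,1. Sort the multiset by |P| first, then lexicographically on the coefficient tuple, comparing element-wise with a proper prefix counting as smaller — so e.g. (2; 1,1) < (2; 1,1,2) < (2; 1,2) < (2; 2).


Primitive collections (5):

  {3,4}:  v_{3} + v_{4} = 0  ⟹  sig = (2; —)
  {4,5}:  v_{4} + v_{5} = v_{0} + v_{1} + v_{2}  ⟹  sig = (2; 1,1,1)
  {5,6}:  v_{5} + v_{6} = 2·v_{3}  ⟹  sig = (2; 2)
  {0,1,2,3}:  v_{0} + v_{1} + v_{2} + v_{3} = v_{5}  ⟹  sig = (4; 1)
  {0,1,2,6}:  v_{0} + v_{1} + v_{2} + v_{6} = v_{3}  ⟹  sig = (4; 1)

so the primitive-relation signature multiset is
    |P|=2: 3 collections, coeffs (), (1,1,1), (2)
    |P|=4: 2 collections, coeffs (1), (1)


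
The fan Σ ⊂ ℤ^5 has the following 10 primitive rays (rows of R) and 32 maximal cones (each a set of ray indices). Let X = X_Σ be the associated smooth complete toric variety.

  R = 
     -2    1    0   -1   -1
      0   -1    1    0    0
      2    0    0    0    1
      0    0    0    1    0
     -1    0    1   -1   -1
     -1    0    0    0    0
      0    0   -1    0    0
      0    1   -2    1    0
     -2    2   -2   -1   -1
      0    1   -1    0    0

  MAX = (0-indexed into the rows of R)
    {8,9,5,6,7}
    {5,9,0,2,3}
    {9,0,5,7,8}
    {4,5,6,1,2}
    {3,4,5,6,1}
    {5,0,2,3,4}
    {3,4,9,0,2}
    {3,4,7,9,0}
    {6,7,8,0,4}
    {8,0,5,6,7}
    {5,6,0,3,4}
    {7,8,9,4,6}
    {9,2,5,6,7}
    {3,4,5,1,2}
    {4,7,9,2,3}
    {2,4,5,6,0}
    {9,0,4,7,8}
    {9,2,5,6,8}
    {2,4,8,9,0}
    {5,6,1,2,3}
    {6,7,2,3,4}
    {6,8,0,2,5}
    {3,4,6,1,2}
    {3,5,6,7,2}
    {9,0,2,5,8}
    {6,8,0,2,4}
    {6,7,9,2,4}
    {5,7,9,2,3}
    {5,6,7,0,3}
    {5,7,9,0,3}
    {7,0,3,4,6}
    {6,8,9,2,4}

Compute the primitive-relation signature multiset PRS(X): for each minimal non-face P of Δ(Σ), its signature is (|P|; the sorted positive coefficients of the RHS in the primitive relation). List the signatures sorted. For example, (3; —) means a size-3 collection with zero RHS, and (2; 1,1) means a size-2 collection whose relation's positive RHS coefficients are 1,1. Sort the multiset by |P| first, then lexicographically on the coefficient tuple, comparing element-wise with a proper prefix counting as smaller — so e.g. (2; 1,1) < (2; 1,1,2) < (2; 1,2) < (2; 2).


Minimal non-faces — 14 found among 10 rays, 32 max cones:

  P = {1,9}:  v_{1} + v_{9} = 0  →  sig = (2; —)
  P = {0,1}:  v_{0} + v_{1} = v_{4} + v_{5}  →  sig = (2; 1,1)
  P = {1,7}:  v_{1} + v_{7} = v_{3} + v_{6}  →  sig = (2; 1,1)
  P = {1,8}:  v_{1} + v_{8} = v_{0} + v_{6}  →  sig = (2; 1,1)
  P = {3,8}:  v_{3} + v_{8} = v_{0} + v_{7}  →  sig = (2; 1,1)
  P = {0,6,9}:  v_{0} + v_{6} + v_{9} = v_{8}  →  sig = (3; 1)
  P = {3,6,9}:  v_{3} + v_{6} + v_{9} = v_{7}  →  sig = (3; 1)
  P = {4,5,9}:  v_{4} + v_{5} + v_{9} = v_{0}  →  sig = (3; 1)
  P = {4,5,7}:  v_{4} + v_{5} + v_{7} = v_{0} + v_{3} + v_{6}  →  sig = (3; 1,1,1)
  P = {4,5,8}:  v_{4} + v_{5} + v_{8} = 2·v_{0} + v_{6}  →  sig = (3; 1,2)
  P = {2,7,8}:  v_{2} + v_{7} + v_{8} = v_{6} + 3·v_{9}  →  sig = (3; 1,3)
  P = {0,2,7}:  v_{0} + v_{2} + v_{7} = 2·v_{9}  →  sig = (3; 2)
  P = {0,2,3,6}:  v_{0} + v_{2} + v_{3} + v_{6} = v_{9}  →  sig = (4; 1)
  P = {2,3,4,5,6}:  v_{2} + v_{3} + v_{4} + v_{5} + v_{6} = 0  →  sig = (5; —)

Sorted signature multiset PRS(X):
    (2; —)
    (2; 1,1)
    (2; 1,1)
    (2; 1,1)
    (2; 1,1)
    (3; 1)
    (3; 1)
    (3; 1)
    (3; 1,1,1)
    (3; 1,2)
    (3; 1,3)
    (3; 2)
    (4; 1)
    (5; —)


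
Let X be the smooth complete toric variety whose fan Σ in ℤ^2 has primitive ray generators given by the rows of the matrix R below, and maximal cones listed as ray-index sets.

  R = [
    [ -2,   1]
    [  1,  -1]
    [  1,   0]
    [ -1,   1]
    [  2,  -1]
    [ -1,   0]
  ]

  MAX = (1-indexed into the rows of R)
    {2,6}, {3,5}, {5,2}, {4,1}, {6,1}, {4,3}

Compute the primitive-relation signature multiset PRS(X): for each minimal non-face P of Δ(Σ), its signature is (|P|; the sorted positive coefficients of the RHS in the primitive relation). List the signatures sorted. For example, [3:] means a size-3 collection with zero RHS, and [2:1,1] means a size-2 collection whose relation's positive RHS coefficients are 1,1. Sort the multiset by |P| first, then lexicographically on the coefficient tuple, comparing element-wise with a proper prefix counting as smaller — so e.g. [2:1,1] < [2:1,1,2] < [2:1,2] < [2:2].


Δ(Σ) — 6 vertices, 9 min non-faces:

  • {1,5}:  v_{1} + v_{5} = 0  so sig = [2:]
  • {2,4}:  v_{2} + v_{4} = 0  so sig = [2:]
  • {3,6}:  v_{3} + v_{6} = 0  so sig = [2:]
  • {1,2}:  v_{1} + v_{2} = v_{6}  so sig = [2:1]
  • {1,3}:  v_{1} + v_{3} = v_{4}  so sig = [2:1]
  • {2,3}:  v_{2} + v_{3} = v_{5}  so sig = [2:1]
  • {4,5}:  v_{4} + v_{5} = v_{3}  so sig = [2:1]
  • {4,6}:  v_{4} + v_{6} = v_{1}  so sig = [2:1]
  • {5,6}:  v_{5} + v_{6} = v_{2}  so sig = [2:1]

Sorted signature multiset PRS(X):
{ [2:] ×3,  [2:1] ×6 }


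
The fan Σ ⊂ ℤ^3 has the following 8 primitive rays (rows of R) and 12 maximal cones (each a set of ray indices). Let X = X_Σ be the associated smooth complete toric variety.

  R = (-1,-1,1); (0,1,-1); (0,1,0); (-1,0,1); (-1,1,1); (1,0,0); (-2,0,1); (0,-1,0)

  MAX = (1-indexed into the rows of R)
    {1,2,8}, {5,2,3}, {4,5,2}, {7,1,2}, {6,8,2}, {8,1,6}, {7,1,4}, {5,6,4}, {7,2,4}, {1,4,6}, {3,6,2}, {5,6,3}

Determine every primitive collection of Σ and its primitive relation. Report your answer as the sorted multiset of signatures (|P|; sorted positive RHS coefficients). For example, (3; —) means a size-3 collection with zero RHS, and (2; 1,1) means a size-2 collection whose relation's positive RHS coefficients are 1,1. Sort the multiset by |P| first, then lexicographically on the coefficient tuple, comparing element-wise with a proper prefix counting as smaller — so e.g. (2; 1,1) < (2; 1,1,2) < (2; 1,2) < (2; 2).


Δ(Σ) — 8 vertices, 14 min non-faces:

  P={3,8}:  v_{3} + v_{8} = 0  ⟹  sig = (2; —)
  P={1,3}:  v_{1} + v_{3} = v_{4}  ⟹  sig = (2; 1)
  P={3,4}:  v_{3} + v_{4} = v_{5}  ⟹  sig = (2; 1)
  P={4,8}:  v_{4} + v_{8} = v_{1}  ⟹  sig = (2; 1)
  P={5,8}:  v_{5} + v_{8} = v_{4}  ⟹  sig = (2; 1)
  P={6,7}:  v_{6} + v_{7} = v_{4}  ⟹  sig = (2; 1)
  P={3,7}:  v_{3} + v_{7} = v_{2} + 2·v_{4}  ⟹  sig = (2; 1,2)
  P={7,8}:  v_{7} + v_{8} = 2·v_{1} + v_{2}  ⟹  sig = (2; 1,2)
  P={5,7}:  v_{5} + v_{7} = v_{2} + 3·v_{4}  ⟹  sig = (2; 1,3)
  P={1,5}:  v_{1} + v_{5} = 2·v_{4}  ⟹  sig = (2; 2)
  P={1,2,6}:  v_{1} + v_{2} + v_{6} = 0  ⟹  sig = (3; —)
  P={1,2,4}:  v_{1} + v_{2} + v_{4} = v_{7}  ⟹  sig = (3; 1)
  P={2,4,6}:  v_{2} + v_{4} + v_{6} = v_{3}  ⟹  sig = (3; 1)
  P={2,5,6}:  v_{2} + v_{5} + v_{6} = 2·v_{3}  ⟹  sig = (3; 2)

Signatures (|P|; sorted positive RHS coefficients), sorted:
    (2; —)
    (2; 1)
    (2; 1)
    (2; 1)
    (2; 1)
    (2; 1)
    (2; 1,2)
    (2; 1,2)
    (2; 1,3)
    (2; 2)
    (3; —)
    (3; 1)
    (3; 1)
    (3; 2)
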